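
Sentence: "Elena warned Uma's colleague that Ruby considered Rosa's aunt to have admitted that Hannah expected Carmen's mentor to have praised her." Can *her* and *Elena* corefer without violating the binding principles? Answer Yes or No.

Yes

*Elena* is an R-expression; Principle C requires it to be free (not bound by any c-commanding expression).
— her: object of the clause headed by 'praised'; the pronoun does not c-command the R-expression — coreference allowed.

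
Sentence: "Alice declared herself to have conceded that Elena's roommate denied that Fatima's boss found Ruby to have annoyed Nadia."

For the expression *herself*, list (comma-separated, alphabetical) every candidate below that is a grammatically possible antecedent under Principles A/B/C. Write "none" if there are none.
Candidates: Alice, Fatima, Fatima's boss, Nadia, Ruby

Alice

*herself* is a reflexive; Principle A requires it to be bound within its binding domain — the matrix clause.
— Alice: subject of the matrix clause; c-commands the reflexive within its binding domain — allowed (Principle A).
— Fatima: possessor inside the subject DP of the clause headed by 'found'; does not c-command the reflexive — cannot bind it (Principle A).
— Fatima's boss: subject of the clause headed by 'found'; does not c-command the reflexive — cannot bind it (Principle A).
— Nadia: object of the clause headed by 'annoyed'; does not c-command the reflexive — cannot bind it (Principle A).
— Ruby: subject of the clause headed by 'annoyed'; does not c-command the reflexive — cannot bind it (Principle A).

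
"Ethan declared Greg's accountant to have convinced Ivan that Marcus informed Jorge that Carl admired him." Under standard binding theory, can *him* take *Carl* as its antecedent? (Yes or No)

*him* is a pronoun; Principle B requires it to be free in its binding domain — the clause headed by 'admired'.
— Carl: subject of the clause headed by 'admired'; c-commands the pronoun within its binding domain — blocked (Principle B).

No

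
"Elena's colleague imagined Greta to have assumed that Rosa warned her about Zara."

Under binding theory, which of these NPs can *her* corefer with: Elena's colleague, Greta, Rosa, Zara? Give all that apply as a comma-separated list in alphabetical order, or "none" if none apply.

Elena's colleague, Greta

*her* is a pronoun; Principle B requires it to be free in its binding domain — the clause headed by 'warned'.
— Elena's colleague: subject of the matrix clause; c-commands the pronoun but lies outside its binding domain — allowed.
— Greta: subject of the clause headed by 'assumed'; c-commands the pronoun but lies outside its binding domain — allowed.
— Rosa: subject of the clause headed by 'warned'; c-commands the pronoun within its binding domain — blocked (Principle B).
— Zara: second object of the clause headed by 'warned'; is c-commanded by the pronoun; coreference would bind this R-expression — blocked (Principle C).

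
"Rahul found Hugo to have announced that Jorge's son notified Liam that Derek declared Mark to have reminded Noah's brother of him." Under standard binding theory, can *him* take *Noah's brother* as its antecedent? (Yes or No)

No

*him* is a pronoun; Principle B requires it to be free in its binding domain — the clause headed by 'reminded'.
— Noah's brother: object of the clause headed by 'reminded'; c-commands the pronoun within its binding domain — blocked (Principle B).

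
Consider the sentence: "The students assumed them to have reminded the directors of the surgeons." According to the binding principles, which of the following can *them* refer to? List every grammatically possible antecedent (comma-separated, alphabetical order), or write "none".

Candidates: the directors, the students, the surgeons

*them* is a pronoun; Principle B requires it to be free in its binding domain — the matrix clause.
— the directors: object of the clause headed by 'reminded'; is c-commanded by the pronoun; coreference would bind this R-expression — blocked (Principle C).
— the students: subject of the matrix clause; c-commands the pronoun within its binding domain — blocked (Principle B).
— the surgeons: second object of the clause headed by 'reminded'; is c-commanded by the pronoun; coreference would bind this R-expression — blocked (Principle C).

none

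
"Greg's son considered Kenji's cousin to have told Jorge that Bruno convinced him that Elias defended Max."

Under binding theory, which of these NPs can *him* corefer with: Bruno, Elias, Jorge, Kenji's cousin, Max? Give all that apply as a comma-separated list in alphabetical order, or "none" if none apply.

Jorge, Kenji's cousin

*him* is a pronoun; Principle B requires it to be free in its binding domain — the clause headed by 'convinced'.
— Bruno: subject of the clause headed by 'convinced'; c-commands the pronoun within its binding domain — blocked (Principle B).
— Elias: subject of the clause headed by 'defended'; is c-commanded by the pronoun; coreference would bind this R-expression — blocked (Principle C).
— Jorge: object of the clause headed by 'told'; c-commands the pronoun but lies outside its binding domain — allowed.
— Kenji's cousin: subject of the clause headed by 'told'; c-commands the pronoun but lies outside its binding domain — allowed.
— Max: object of the clause headed by 'defended'; is c-commanded by the pronoun; coreference would bind this R-expression — blocked (Principle C).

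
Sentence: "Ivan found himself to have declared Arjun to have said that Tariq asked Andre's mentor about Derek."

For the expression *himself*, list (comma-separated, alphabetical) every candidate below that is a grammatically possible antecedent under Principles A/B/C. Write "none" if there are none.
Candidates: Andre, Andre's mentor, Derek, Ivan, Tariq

Ivan

*himself* is a reflexive; Principle A requires it to be bound within its binding domain — the matrix clause.
— Andre: possessor inside the object DP of the clause headed by 'asked'; does not c-command the reflexive — cannot bind it (Principle A).
— Andre's mentor: object of the clause headed by 'asked'; does not c-command the reflexive — cannot bind it (Principle A).
— Derek: second object of the clause headed by 'asked'; does not c-command the reflexive — cannot bind it (Principle A).
— Ivan: subject of the matrix clause; c-commands the reflexive within its binding domain — allowed (Principle A).
— Tariq: subject of the clause headed by 'asked'; does not c-command the reflexive — cannot bind it (Principle A).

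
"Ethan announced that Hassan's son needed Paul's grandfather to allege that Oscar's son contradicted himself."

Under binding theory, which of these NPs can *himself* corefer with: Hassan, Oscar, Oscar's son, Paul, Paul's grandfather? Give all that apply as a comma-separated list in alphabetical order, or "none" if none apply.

Oscar's son

*himself* is a reflexive; Principle A requires it to be bound within its binding domain — the clause headed by 'contradicted'.
— Hassan: possessor inside the subject DP of the clause headed by 'needed'; does not c-command the reflexive — cannot bind it (Principle A).
— Oscar: possessor inside the subject DP of the clause headed by 'contradicted'; does not c-command the reflexive — cannot bind it (Principle A).
— Oscar's son: subject of the clause headed by 'contradicted'; c-commands the reflexive within its binding domain — allowed (Principle A).
— Paul: possessor inside the subject DP of the clause headed by 'allege'; does not c-command the reflexive — cannot bind it (Principle A).
— Paul's grandfather: subject of the clause headed by 'allege'; c-commands the reflexive but lies outside its binding domain — cannot bind it (Principle A).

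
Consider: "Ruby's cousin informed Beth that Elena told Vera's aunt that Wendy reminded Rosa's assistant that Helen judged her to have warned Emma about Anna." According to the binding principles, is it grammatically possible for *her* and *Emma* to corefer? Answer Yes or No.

No

*her* is a pronoun; Principle B requires it to be free in its binding domain — the clause headed by 'judged'.
— Emma: object of the clause headed by 'warned'; is c-commanded by the pronoun; coreference would bind this R-expression — blocked (Principle C).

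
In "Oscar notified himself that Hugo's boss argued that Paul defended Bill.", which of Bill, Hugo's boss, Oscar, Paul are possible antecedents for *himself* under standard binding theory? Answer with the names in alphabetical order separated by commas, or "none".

Oscar

*himself* is a reflexive; Principle A requires it to be bound within its binding domain — the matrix clause.
— Bill: object of the clause headed by 'defended'; does not c-command the reflexive — cannot bind it (Principle A).
— Hugo's boss: subject of the clause headed by 'argued'; does not c-command the reflexive — cannot bind it (Principle A).
— Oscar: subject of the matrix clause; c-commands the reflexive within its binding domain — allowed (Principle A).
— Paul: subject of the clause headed by 'defended'; does not c-command the reflexive — cannot bind it (Principle A).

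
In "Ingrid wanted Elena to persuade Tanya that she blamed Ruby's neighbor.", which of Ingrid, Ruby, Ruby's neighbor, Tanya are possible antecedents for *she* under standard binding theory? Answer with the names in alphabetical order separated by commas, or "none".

*she* is a pronoun; Principle B requires it to be free in its binding domain — the clause headed by 'blamed'.
— Ingrid: subject of the matrix clause; c-commands the pronoun but lies outside its binding domain — allowed.
— Ruby: possessor inside the object DP of the clause headed by 'blamed'; is c-commanded by the pronoun; coreference would bind this R-expression — blocked (Principle C).
— Ruby's neighbor: object of the clause headed by 'blamed'; is c-commanded by the pronoun; coreference would bind this R-expression — blocked (Principle C).
— Tanya: object of the clause headed by 'persuade'; c-commands the pronoun but lies outside its binding domain — allowed.

Ingrid, Tanya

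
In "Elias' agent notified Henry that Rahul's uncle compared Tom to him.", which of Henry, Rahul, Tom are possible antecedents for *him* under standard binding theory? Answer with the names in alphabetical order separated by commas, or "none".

*him* is a pronoun; Principle B requires it to be free in its binding domain — the clause headed by 'compared'.
— Henry: object of the matrix clause; c-commands the pronoun but lies outside its binding domain — allowed.
— Rahul: possessor inside the subject DP of the clause headed by 'compared'; does not c-command the pronoun — Principle B does not apply; allowed.
— Tom: object of the clause headed by 'compared'; c-commands the pronoun within its binding domain — blocked (Principle B).

Henry, Rahul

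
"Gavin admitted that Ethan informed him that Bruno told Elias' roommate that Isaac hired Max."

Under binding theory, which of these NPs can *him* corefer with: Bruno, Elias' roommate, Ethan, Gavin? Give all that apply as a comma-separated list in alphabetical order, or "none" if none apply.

*him* is a pronoun; Principle B requires it to be free in its binding domain — the clause headed by 'informed'.
— Bruno: subject of the clause headed by 'told'; is c-commanded by the pronoun; coreference would bind this R-expression — blocked (Principle C).
— Elias' roommate: object of the clause headed by 'told'; is c-commanded by the pronoun; coreference would bind this R-expression — blocked (Principle C).
— Ethan: subject of the clause headed by 'informed'; c-commands the pronoun within its binding domain — blocked (Principle B).
— Gavin: subject of the matrix clause; c-commands the pronoun but lies outside its binding domain — allowed.

Gavin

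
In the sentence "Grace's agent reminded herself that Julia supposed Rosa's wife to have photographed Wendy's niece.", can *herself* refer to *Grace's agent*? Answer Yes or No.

Yes

*herself* is a reflexive; Principle A requires it to be bound within its binding domain — the matrix clause.
— Grace's agent: subject of the matrix clause; c-commands the reflexive within its binding domain — allowed (Principle A).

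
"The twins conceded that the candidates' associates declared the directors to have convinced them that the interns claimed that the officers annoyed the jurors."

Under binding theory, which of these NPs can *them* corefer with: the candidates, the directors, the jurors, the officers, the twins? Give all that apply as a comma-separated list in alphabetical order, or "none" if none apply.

the candidates, the twins

*them* is a pronoun; Principle B requires it to be free in its binding domain — the clause headed by 'convinced'.
— the candidates: possessor inside the subject DP of the clause headed by 'declared'; does not c-command the pronoun — Principle B does not apply; allowed.
— the directors: subject of the clause headed by 'convinced'; c-commands the pronoun within its binding domain — blocked (Principle B).
— the jurors: object of the clause headed by 'annoyed'; is c-commanded by the pronoun; coreference would bind this R-expression — blocked (Principle C).
— the officers: subject of the clause headed by 'annoyed'; is c-commanded by the pronoun; coreference would bind this R-expression — blocked (Principle C).
— the twins: subject of the matrix clause; c-commands the pronoun but lies outside its binding domain — allowed.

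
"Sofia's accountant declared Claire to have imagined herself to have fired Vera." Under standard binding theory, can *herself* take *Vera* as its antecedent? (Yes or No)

No

*herself* is a reflexive; Principle A requires it to be bound within its binding domain — the clause headed by 'imagined'.
— Vera: object of the clause headed by 'fired'; does not c-command the reflexive — cannot bind it (Principle A).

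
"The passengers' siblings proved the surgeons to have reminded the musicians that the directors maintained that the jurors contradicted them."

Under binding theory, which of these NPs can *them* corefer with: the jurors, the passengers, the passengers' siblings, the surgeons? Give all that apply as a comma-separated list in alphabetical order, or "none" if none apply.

*them* is a pronoun; Principle B requires it to be free in its binding domain — the clause headed by 'contradicted'.
— the jurors: subject of the clause headed by 'contradicted'; c-commands the pronoun within its binding domain — blocked (Principle B).
— the passengers: possessor inside the subject DP of the matrix clause; does not c-command the pronoun — Principle B does not apply; allowed.
— the passengers' siblings: subject of the matrix clause; c-commands the pronoun but lies outside its binding domain — allowed.
— the surgeons: subject of the clause headed by 'reminded'; c-commands the pronoun but lies outside its binding domain — allowed.

the passengers, the passengers' siblings, the surgeons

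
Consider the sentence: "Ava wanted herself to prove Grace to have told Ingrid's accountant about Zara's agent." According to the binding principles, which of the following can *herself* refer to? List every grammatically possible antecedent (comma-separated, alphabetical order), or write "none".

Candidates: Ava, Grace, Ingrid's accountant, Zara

Ava

*herself* is a reflexive; Principle A requires it to be bound within its binding domain — the matrix clause.
— Ava: subject of the matrix clause; c-commands the reflexive within its binding domain — allowed (Principle A).
— Grace: subject of the clause headed by 'told'; does not c-command the reflexive — cannot bind it (Principle A).
— Ingrid's accountant: object of the clause headed by 'told'; does not c-command the reflexive — cannot bind it (Principle A).
— Zara: possessor inside the second object DP of the clause headed by 'told'; does not c-command the reflexive — cannot bind it (Principle A).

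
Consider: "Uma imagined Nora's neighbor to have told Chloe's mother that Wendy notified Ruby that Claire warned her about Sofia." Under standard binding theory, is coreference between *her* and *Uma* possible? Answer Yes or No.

Yes

*Uma* is an R-expression; Principle C requires it to be free (not bound by any c-commanding expression).
— her: object of the clause headed by 'warned'; the pronoun does not c-command the R-expression — coreference allowed.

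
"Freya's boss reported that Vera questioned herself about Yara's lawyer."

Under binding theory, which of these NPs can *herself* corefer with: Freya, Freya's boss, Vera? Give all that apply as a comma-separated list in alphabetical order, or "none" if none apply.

Vera

*herself* is a reflexive; Principle A requires it to be bound within its binding domain — the clause headed by 'questioned'.
— Freya: possessor inside the subject DP of the matrix clause; does not c-command the reflexive — cannot bind it (Principle A).
— Freya's boss: subject of the matrix clause; c-commands the reflexive but lies outside its binding domain — cannot bind it (Principle A).
— Vera: subject of the clause headed by 'questioned'; c-commands the reflexive within its binding domain — allowed (Principle A).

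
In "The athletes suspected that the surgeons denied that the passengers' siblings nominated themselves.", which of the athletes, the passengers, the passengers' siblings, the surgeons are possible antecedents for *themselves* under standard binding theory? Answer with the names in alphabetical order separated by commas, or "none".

the passengers' siblings

*themselves* is a reflexive; Principle A requires it to be bound within its binding domain — the clause headed by 'nominated'.
— the athletes: subject of the matrix clause; c-commands the reflexive but lies outside its binding domain — cannot bind it (Principle A).
— the passengers: possessor inside the subject DP of the clause headed by 'nominated'; does not c-command the reflexive — cannot bind it (Principle A).
— the passengers' siblings: subject of the clause headed by 'nominated'; c-commands the reflexive within its binding domain — allowed (Principle A).
— the surgeons: subject of the clause headed by 'denied'; c-commands the reflexive but lies outside its binding domain — cannot bind it (Principle A).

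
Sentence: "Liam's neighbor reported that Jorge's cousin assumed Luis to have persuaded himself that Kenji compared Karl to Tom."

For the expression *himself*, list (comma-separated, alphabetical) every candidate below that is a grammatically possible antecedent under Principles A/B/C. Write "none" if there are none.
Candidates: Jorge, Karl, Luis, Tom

Luis

*himself* is a reflexive; Principle A requires it to be bound within its binding domain — the clause headed by 'persuaded'.
— Jorge: possessor inside the subject DP of the clause headed by 'assumed'; does not c-command the reflexive — cannot bind it (Principle A).
— Karl: object of the clause headed by 'compared'; does not c-command the reflexive — cannot bind it (Principle A).
— Luis: subject of the clause headed by 'persuaded'; c-commands the reflexive within its binding domain — allowed (Principle A).
— Tom: second object of the clause headed by 'compared'; does not c-command the reflexive — cannot bind it (Principle A).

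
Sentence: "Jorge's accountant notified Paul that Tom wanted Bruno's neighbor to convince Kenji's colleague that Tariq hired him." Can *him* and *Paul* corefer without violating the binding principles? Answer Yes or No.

*Paul* is an R-expression; Principle C requires it to be free (not bound by any c-commanding expression).
— him: object of the clause headed by 'hired'; the pronoun does not c-command the R-expression — coreference allowed.

Yes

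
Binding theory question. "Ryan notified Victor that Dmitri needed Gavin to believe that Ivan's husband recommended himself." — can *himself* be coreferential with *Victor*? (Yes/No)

No

*himself* is a reflexive; Principle A requires it to be bound within its binding domain — the clause headed by 'recommended'.
— Victor: object of the matrix clause; c-commands the reflexive but lies outside its binding domain — cannot bind it (Principle A).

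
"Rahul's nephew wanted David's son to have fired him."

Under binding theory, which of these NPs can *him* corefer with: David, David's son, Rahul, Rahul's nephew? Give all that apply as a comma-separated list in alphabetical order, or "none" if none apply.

David, Rahul, Rahul's nephew

*him* is a pronoun; Principle B requires it to be free in its binding domain — the clause headed by 'fired'.
— David: possessor inside the subject DP of the clause headed by 'fired'; does not c-command the pronoun — Principle B does not apply; allowed.
— David's son: subject of the clause headed by 'fired'; c-commands the pronoun within its binding domain — blocked (Principle B).
— Rahul: possessor inside the subject DP of the matrix clause; does not c-command the pronoun — Principle B does not apply; allowed.
— Rahul's nephew: subject of the matrix clause; c-commands the pronoun but lies outside its binding domain — allowed.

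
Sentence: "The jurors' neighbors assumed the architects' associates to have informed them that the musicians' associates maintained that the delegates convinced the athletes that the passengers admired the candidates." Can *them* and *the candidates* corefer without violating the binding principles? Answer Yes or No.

*the candidates* is an R-expression; Principle C requires it to be free (not bound by any c-commanding expression).
— them: object of the clause headed by 'informed'; the pronoun c-commands the R-expression — coreference blocked (Principle C).

No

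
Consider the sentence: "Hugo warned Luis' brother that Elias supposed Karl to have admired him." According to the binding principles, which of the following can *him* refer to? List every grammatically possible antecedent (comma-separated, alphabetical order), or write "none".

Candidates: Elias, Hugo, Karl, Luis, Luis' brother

Elias, Hugo, Luis, Luis' brother

*him* is a pronoun; Principle B requires it to be free in its binding domain — the clause headed by 'admired'.
— Elias: subject of the clause headed by 'supposed'; c-commands the pronoun but lies outside its binding domain — allowed.
— Hugo: subject of the matrix clause; c-commands the pronoun but lies outside its binding domain — allowed.
— Karl: subject of the clause headed by 'admired'; c-commands the pronoun within its binding domain — blocked (Principle B).
— Luis: possessor inside the object DP of the matrix clause; does not c-command the pronoun — Principle B does not apply; allowed.
— Luis' brother: object of the matrix clause; c-commands the pronoun but lies outside its binding domain — allowed.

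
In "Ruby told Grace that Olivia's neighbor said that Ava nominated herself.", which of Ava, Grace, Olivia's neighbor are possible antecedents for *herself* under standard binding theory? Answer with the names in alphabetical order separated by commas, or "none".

Ava

*herself* is a reflexive; Principle A requires it to be bound within its binding domain — the clause headed by 'nominated'.
— Ava: subject of the clause headed by 'nominated'; c-commands the reflexive within its binding domain — allowed (Principle A).
— Grace: object of the matrix clause; c-commands the reflexive but lies outside its binding domain — cannot bind it (Principle A).
— Olivia's neighbor: subject of the clause headed by 'said'; c-commands the reflexive but lies outside its binding domain — cannot bind it (Principle A).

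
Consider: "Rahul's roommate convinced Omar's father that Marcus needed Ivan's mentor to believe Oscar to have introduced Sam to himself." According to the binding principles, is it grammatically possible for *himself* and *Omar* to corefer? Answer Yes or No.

*himself* is a reflexive; Principle A requires it to be bound within its binding domain — the clause headed by 'introduced'.
— Omar: possessor inside the object DP of the matrix clause; does not c-command the reflexive — cannot bind it (Principle A).

No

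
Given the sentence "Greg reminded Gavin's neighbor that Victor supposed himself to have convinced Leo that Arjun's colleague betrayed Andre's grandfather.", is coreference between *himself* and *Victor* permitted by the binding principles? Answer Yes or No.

Yes

*himself* is a reflexive; Principle A requires it to be bound within its binding domain — the clause headed by 'supposed'.
— Victor: subject of the clause headed by 'supposed'; c-commands the reflexive within its binding domain — allowed (Principle A).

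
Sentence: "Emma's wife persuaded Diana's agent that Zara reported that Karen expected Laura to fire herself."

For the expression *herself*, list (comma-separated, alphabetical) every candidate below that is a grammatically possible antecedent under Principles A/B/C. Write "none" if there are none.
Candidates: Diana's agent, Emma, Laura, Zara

Laura

*herself* is a reflexive; Principle A requires it to be bound within its binding domain — the clause headed by 'fire'.
— Diana's agent: object of the matrix clause; c-commands the reflexive but lies outside its binding domain — cannot bind it (Principle A).
— Emma: possessor inside the subject DP of the matrix clause; does not c-command the reflexive — cannot bind it (Principle A).
— Laura: subject of the clause headed by 'fire'; c-commands the reflexive within its binding domain — allowed (Principle A).
— Zara: subject of the clause headed by 'reported'; c-commands the reflexive but lies outside its binding domain — cannot bind it (Principle A).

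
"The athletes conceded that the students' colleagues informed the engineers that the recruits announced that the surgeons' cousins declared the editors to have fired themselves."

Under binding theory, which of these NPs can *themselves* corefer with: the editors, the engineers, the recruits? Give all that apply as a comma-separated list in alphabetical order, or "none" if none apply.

*themselves* is a reflexive; Principle A requires it to be bound within its binding domain — the clause headed by 'fired'.
— the editors: subject of the clause headed by 'fired'; c-commands the reflexive within its binding domain — allowed (Principle A).
— the engineers: object of the clause headed by 'informed'; c-commands the reflexive but lies outside its binding domain — cannot bind it (Principle A).
— the recruits: subject of the clause headed by 'announced'; c-commands the reflexive but lies outside its binding domain — cannot bind it (Principle A).

the editors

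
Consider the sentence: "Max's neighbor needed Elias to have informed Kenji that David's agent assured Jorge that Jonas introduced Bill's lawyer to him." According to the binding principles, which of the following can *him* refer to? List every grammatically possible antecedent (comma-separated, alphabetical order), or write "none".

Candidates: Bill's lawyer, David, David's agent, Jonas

*him* is a pronoun; Principle B requires it to be free in its binding domain — the clause headed by 'introduced'.
— Bill's lawyer: object of the clause headed by 'introduced'; c-commands the pronoun within its binding domain — blocked (Principle B).
— David: possessor inside the subject DP of the clause headed by 'assured'; does not c-command the pronoun — Principle B does not apply; allowed.
— David's agent: subject of the clause headed by 'assured'; c-commands the pronoun but lies outside its binding domain — allowed.
— Jonas: subject of the clause headed by 'introduced'; c-commands the pronoun within its binding domain — blocked (Principle B).

David, David's agent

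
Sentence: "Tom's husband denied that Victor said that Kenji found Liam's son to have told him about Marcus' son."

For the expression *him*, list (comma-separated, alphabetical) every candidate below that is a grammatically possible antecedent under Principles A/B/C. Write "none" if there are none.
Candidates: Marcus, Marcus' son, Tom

Tom

*him* is a pronoun; Principle B requires it to be free in its binding domain — the clause headed by 'told'.
— Marcus: possessor inside the second object DP of the clause headed by 'told'; is c-commanded by the pronoun; coreference would bind this R-expression — blocked (Principle C).
— Marcus' son: second object of the clause headed by 'told'; is c-commanded by the pronoun; coreference would bind this R-expression — blocked (Principle C).
— Tom: possessor inside the subject DP of the matrix clause; does not c-command the pronoun — Principle B does not apply; allowed.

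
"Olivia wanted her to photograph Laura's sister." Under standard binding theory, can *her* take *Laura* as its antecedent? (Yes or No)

*her* is a pronoun; Principle B requires it to be free in its binding domain — the matrix clause.
— Laura: possessor inside the object DP of the clause headed by 'photograph'; is c-commanded by the pronoun; coreference would bind this R-expression — blocked (Principle C).

No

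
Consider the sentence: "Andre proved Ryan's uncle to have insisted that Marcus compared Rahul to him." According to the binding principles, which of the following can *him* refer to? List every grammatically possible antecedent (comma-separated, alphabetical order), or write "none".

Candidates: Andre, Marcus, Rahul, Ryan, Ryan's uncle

*him* is a pronoun; Principle B requires it to be free in its binding domain — the clause headed by 'compared'.
— Andre: subject of the matrix clause; c-commands the pronoun but lies outside its binding domain — allowed.
— Marcus: subject of the clause headed by 'compared'; c-commands the pronoun within its binding domain — blocked (Principle B).
— Rahul: object of the clause headed by 'compared'; c-commands the pronoun within its binding domain — blocked (Principle B).
— Ryan: possessor inside the subject DP of the clause headed by 'insisted'; does not c-command the pronoun — Principle B does not apply; allowed.
— Ryan's uncle: subject of the clause headed by 'insisted'; c-commands the pronoun but lies outside its binding domain — allowed.

Andre, Ryan, Ryan's uncle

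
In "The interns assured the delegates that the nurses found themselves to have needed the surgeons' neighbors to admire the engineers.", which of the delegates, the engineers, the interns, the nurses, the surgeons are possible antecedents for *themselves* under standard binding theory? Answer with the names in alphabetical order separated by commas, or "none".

the nurses

*themselves* is a reflexive; Principle A requires it to be bound within its binding domain — the clause headed by 'found'.
— the delegates: object of the matrix clause; c-commands the reflexive but lies outside its binding domain — cannot bind it (Principle A).
— the engineers: object of the clause headed by 'admire'; does not c-command the reflexive — cannot bind it (Principle A).
— the interns: subject of the matrix clause; c-commands the reflexive but lies outside its binding domain — cannot bind it (Principle A).
— the nurses: subject of the clause headed by 'found'; c-commands the reflexive within its binding domain — allowed (Principle A).
— the surgeons: possessor inside the subject DP of the clause headed by 'admire'; does not c-command the reflexive — cannot bind it (Principle A).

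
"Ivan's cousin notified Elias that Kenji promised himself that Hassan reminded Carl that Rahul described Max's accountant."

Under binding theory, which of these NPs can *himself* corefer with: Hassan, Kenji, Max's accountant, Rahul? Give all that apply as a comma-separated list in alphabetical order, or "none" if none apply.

*himself* is a reflexive; Principle A requires it to be bound within its binding domain — the clause headed by 'promised'.
— Hassan: subject of the clause headed by 'reminded'; does not c-command the reflexive — cannot bind it (Principle A).
— Kenji: subject of the clause headed by 'promised'; c-commands the reflexive within its binding domain — allowed (Principle A).
— Max's accountant: object of the clause headed by 'described'; does not c-command the reflexive — cannot bind it (Principle A).
— Rahul: subject of the clause headed by 'described'; does not c-command the reflexive — cannot bind it (Principle A).

Kenji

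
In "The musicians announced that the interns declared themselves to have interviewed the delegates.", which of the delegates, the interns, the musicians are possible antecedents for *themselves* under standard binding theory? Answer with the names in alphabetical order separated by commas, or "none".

*themselves* is a reflexive; Principle A requires it to be bound within its binding domain — the clause headed by 'declared'.
— the delegates: object of the clause headed by 'interviewed'; does not c-command the reflexive — cannot bind it (Principle A).
— the interns: subject of the clause headed by 'declared'; c-commands the reflexive within its binding domain — allowed (Principle A).
— the musicians: subject of the matrix clause; c-commands the reflexive but lies outside its binding domain — cannot bind it (Principle A).

the interns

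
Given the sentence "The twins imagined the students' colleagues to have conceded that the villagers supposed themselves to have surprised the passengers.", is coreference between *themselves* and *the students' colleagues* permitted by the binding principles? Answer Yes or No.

No

*themselves* is a reflexive; Principle A requires it to be bound within its binding domain — the clause headed by 'supposed'.
— the students' colleagues: subject of the clause headed by 'conceded'; c-commands the reflexive but lies outside its binding domain — cannot bind it (Principle A).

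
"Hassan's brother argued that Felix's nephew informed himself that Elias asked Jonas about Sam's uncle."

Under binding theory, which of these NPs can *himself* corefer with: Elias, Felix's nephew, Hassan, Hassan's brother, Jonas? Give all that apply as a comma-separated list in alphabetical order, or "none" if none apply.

*himself* is a reflexive; Principle A requires it to be bound within its binding domain — the clause headed by 'informed'.
— Elias: subject of the clause headed by 'asked'; does not c-command the reflexive — cannot bind it (Principle A).
— Felix's nephew: subject of the clause headed by 'informed'; c-commands the reflexive within its binding domain — allowed (Principle A).
— Hassan: possessor inside the subject DP of the matrix clause; does not c-command the reflexive — cannot bind it (Principle A).
— Hassan's brother: subject of the matrix clause; c-commands the reflexive but lies outside its binding domain — cannot bind it (Principle A).
— Jonas: object of the clause headed by 'asked'; does not c-command the reflexive — cannot bind it (Principle A).

Felix's nephew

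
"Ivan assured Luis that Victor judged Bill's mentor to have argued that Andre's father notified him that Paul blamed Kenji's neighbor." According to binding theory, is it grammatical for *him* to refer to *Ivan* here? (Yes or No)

*Ivan* is an R-expression; Principle C requires it to be free (not bound by any c-commanding expression).
— him: object of the clause headed by 'notified'; the pronoun does not c-command the R-expression — coreference allowed.

Yes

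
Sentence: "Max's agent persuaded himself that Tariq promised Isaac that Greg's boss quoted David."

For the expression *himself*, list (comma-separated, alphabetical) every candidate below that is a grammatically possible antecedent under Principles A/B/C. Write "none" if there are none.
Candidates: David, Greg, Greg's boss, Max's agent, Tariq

*himself* is a reflexive; Principle A requires it to be bound within its binding domain — the matrix clause.
— David: object of the clause headed by 'quoted'; does not c-command the reflexive — cannot bind it (Principle A).
— Greg: possessor inside the subject DP of the clause headed by 'quoted'; does not c-command the reflexive — cannot bind it (Principle A).
— Greg's boss: subject of the clause headed by 'quoted'; does not c-command the reflexive — cannot bind it (Principle A).
— Max's agent: subject of the matrix clause; c-commands the reflexive within its binding domain — allowed (Principle A).
— Tariq: subject of the clause headed by 'promised'; does not c-command the reflexive — cannot bind it (Principle A).

Max's agent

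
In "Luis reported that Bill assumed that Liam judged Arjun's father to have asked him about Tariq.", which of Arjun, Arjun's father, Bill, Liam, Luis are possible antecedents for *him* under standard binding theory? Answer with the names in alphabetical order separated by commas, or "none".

*him* is a pronoun; Principle B requires it to be free in its binding domain — the clause headed by 'asked'.
— Arjun: possessor inside the subject DP of the clause headed by 'asked'; does not c-command the pronoun — Principle B does not apply; allowed.
— Arjun's father: subject of the clause headed by 'asked'; c-commands the pronoun within its binding domain — blocked (Principle B).
— Bill: subject of the clause headed by 'assumed'; c-commands the pronoun but lies outside its binding domain — allowed.
— Liam: subject of the clause headed by 'judged'; c-commands the pronoun but lies outside its binding domain — allowed.
— Luis: subject of the matrix clause; c-commands the pronoun but lies outside its binding domain — allowed.

Arjun, Bill, Liam, Luis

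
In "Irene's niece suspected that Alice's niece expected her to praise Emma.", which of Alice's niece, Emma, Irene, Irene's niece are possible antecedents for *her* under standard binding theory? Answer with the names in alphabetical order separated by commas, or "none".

*her* is a pronoun; Principle B requires it to be free in its binding domain — the clause headed by 'expected'.
— Alice's niece: subject of the clause headed by 'expected'; c-commands the pronoun within its binding domain — blocked (Principle B).
— Emma: object of the clause headed by 'praise'; is c-commanded by the pronoun; coreference would bind this R-expression — blocked (Principle C).
— Irene: possessor inside the subject DP of the matrix clause; does not c-command the pronoun — Principle B does not apply; allowed.
— Irene's niece: subject of the matrix clause; c-commands the pronoun but lies outside its binding domain — allowed.

Irene, Irene's niece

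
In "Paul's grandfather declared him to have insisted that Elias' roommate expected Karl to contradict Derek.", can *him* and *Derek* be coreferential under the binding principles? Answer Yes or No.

No

*Derek* is an R-expression; Principle C requires it to be free (not bound by any c-commanding expression).
— him: subject of the clause headed by 'insisted'; the pronoun c-commands the R-expression — coreference blocked (Principle C).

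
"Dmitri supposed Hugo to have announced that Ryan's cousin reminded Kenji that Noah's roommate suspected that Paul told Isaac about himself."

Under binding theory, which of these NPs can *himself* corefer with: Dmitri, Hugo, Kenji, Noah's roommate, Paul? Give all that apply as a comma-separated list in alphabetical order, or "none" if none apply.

Paul

*himself* is a reflexive; Principle A requires it to be bound within its binding domain — the clause headed by 'told'.
— Dmitri: subject of the matrix clause; c-commands the reflexive but lies outside its binding domain — cannot bind it (Principle A).
— Hugo: subject of the clause headed by 'announced'; c-commands the reflexive but lies outside its binding domain — cannot bind it (Principle A).
— Kenji: object of the clause headed by 'reminded'; c-commands the reflexive but lies outside its binding domain — cannot bind it (Principle A).
— Noah's roommate: subject of the clause headed by 'suspected'; c-commands the reflexive but lies outside its binding domain — cannot bind it (Principle A).
— Paul: subject of the clause headed by 'told'; c-commands the reflexive within its binding domain — allowed (Principle A).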